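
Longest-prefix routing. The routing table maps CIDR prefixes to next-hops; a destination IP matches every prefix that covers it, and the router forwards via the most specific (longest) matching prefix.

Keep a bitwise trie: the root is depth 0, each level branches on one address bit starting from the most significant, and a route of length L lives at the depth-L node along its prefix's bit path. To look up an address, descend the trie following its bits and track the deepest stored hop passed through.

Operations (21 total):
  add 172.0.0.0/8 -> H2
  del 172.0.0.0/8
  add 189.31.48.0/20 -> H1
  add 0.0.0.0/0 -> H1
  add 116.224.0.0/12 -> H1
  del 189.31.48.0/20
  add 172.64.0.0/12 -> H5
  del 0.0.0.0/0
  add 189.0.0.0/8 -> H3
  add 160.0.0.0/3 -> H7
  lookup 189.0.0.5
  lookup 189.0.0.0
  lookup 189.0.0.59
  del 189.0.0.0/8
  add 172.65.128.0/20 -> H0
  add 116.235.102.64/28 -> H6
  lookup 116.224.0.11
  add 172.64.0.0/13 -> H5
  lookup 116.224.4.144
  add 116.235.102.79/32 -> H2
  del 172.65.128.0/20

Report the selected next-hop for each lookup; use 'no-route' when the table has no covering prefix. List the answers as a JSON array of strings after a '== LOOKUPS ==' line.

Trace:
  + 172.0.0.0/8 (H2) depth=8
  - 172.0.0.0/8 clear@8
  + 189.31.48.0/20 (H1) depth=20
  + 0.0.0.0/0 (H1) depth=0
  + 116.224.0.0/12 (H1) depth=12
  - 189.31.48.0/20 clear@20
  + 172.64.0.0/12 (H5) depth=12
  - 0.0.0.0/0 clear@0
  + 189.0.0.0/8 (H3) depth=8
  + 160.0.0.0/3 (H7) depth=3
  lookup 189.0.0.5: bits 10111101000 walk d0:-→d1:-→d2:-→d3:H7→d4:-→d5:-→d6:-→d7:-→d8:H3→d9:-→d10:-→d11:- -> H3
  lookup 189.0.0.0: bits 10111101000 walk d0:-→d1:-→d2:-→d3:H7→d4:-→d5:-→d6:-→d7:-→d8:H3→d9:-→d10:-→d11:- -> H3
  lookup 189.0.0.59: bits 10111101000 walk d0:-→d1:-→d2:-→d3:H7→d4:-→d5:-→d6:-→d7:-→d8:H3→d9:-→d10:-→d11:- -> H3
  - 189.0.0.0/8 clear@8
  + 172.65.128.0/20 (H0) depth=20
  + 116.235.102.64/28 (H6) depth=28
  lookup 116.224.0.11: bits 011101001110 walk d0:-→d1:-→d2:-→d3:-→d4:-→d5:-→d6:-→d7:-→d8:-→d9:-→d10:-→d11:-→d12:H1 -> H1
  + 172.64.0.0/13 (H5) depth=13
  lookup 116.224.4.144: bits 011101001110 walk d0:-→d1:-→d2:-→d3:-→d4:-→d5:-→d6:-→d7:-→d8:-→d9:-→d10:-→d11:-→d12:H1 -> H1
  + 116.235.102.79/32 (H2) depth=32
  - 172.65.128.0/20 clear@20

== LOOKUPS ==
["H3","H3","H3","H1","H1"]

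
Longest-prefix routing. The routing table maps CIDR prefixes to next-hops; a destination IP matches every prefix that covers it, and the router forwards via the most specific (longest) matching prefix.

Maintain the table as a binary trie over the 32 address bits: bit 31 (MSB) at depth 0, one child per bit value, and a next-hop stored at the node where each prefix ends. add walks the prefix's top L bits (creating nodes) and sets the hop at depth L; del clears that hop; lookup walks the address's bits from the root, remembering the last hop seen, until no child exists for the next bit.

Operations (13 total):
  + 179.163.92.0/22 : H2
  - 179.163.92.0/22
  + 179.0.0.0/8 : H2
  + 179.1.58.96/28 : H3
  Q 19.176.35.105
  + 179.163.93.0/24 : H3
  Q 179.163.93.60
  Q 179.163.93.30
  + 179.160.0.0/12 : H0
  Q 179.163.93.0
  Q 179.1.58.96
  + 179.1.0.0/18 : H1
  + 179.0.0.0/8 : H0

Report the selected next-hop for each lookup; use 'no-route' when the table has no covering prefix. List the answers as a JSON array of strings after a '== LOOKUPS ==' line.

Trace:
  + 179.163.92.0/22 (H2) depth=22
  - 179.163.92.0/22 clear@22
  + 179.0.0.0/8 (H2) depth=8
  + 179.1.58.96/28 (H3) depth=28
  Q 19.176.35.105: descend ε ; hops seen [∅] ; pick no-route
  + 179.163.93.0/24 (H3) depth=24
  Q 179.163.93.60: descend 101100111010001101011101 ; hops seen [H2,H3] ; pick H3
  Q 179.163.93.30: descend 101100111010001101011101 ; hops seen [H2,H3] ; pick H3
  + 179.160.0.0/12 (H0) depth=12
  Q 179.163.93.0: descend 101100111010001101011101 ; hops seen [H2,H0,H3] ; pick H3
  Q 179.1.58.96: descend 1011001100000001001110100110 ; hops seen [H2,H3] ; pick H3
  + 179.1.0.0/18 (H1) depth=18
  + 179.0.0.0/8 (H0) depth=8

== LOOKUPS ==
["no-route","H3","H3","H3","H3"]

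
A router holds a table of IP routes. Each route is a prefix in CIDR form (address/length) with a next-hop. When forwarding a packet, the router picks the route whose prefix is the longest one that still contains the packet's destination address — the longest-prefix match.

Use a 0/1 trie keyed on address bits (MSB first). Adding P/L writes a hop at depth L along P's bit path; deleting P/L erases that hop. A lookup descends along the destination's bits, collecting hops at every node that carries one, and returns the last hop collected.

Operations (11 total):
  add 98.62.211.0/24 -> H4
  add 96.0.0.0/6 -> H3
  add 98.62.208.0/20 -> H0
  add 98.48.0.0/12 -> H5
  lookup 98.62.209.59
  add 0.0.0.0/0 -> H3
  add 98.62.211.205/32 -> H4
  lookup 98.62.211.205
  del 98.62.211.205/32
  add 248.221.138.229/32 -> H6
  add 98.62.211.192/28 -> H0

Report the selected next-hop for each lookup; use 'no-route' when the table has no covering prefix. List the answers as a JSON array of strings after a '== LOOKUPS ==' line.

Apply in order:
  + 98.62.211.0/24 (H4) depth=24
  + 96.0.0.0/6 (H3) depth=6
  + 98.62.208.0/20 (H0) depth=20
  + 98.48.0.0/12 (H5) depth=12
  lookup 98.62.209.59: bits 0110001000111110110100 walk d0:-→d1:-→d2:-→d3:-→d4:-→d5:-→d6:H3→d7:-→d8:-→d9:-→d10:-→d11:-→d12:H5→d13:-→d14:-→d15:-→d16:-→d17:-→d18:-→d19:-→d20:H0→d21:-→d22:- -> H0
  + 0.0.0.0/0 (H3) depth=0
  + 98.62.211.205/32 (H4) depth=32
  lookup 98.62.211.205: bits 01100010001111101101001111001101 walk d0:H3→d1:-→d2:-→d3:-→d4:-→d5:-→d6:H3→d7:-→d8:-→d9:-→d10:-→d11:-→d12:H5→d13:-→d14:-→d15:-→d16:-→d17:-→d18:-→d19:-→d20:H0→d21:-→d22:-→d23:-→d24:H4→d25:-→d26:-→d27:-→d28:-→d29:-→d30:-→d31:-→d32:H4 -> H4
  del 98.62.211.205/32 (clear depth 32)
  + 248.221.138.229/32 (H6) depth=32
  + 98.62.211.192/28 (H0) depth=28

== LOOKUPS ==
["H0","H4"]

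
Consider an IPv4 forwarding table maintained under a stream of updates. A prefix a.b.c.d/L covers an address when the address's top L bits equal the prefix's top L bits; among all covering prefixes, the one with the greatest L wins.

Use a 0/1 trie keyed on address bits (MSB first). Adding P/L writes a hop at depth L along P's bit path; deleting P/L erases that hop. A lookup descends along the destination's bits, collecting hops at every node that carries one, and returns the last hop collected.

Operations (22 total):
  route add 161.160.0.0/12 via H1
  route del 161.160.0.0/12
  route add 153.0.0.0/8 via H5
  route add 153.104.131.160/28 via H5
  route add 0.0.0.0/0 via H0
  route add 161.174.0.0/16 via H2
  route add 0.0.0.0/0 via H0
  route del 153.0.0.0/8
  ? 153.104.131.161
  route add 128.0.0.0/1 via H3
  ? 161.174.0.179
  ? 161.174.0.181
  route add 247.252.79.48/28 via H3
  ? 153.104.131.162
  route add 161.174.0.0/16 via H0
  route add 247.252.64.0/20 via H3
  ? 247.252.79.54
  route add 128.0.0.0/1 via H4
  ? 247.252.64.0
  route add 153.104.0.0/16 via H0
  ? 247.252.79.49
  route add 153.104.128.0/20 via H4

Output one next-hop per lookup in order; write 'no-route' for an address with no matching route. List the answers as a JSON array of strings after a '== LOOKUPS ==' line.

Apply in order:
  add 161.160.0.0/12 -> H1 at depth 12
  - 161.160.0.0/12 clear@12
  add 153.0.0.0/8 -> H5 at depth 8
  add 153.104.131.160/28 -> H5 at depth 28
  add 0.0.0.0/0 -> H0 at depth 0
  add 161.174.0.0/16 -> H2 at depth 16
  add 0.0.0.0/0 -> H0 at depth 0
  - 153.0.0.0/8 clear@8
  Q 153.104.131.161: descend 1001100101101000100000111010 ; hops seen [H0,H5] ; pick H5
  add 128.0.0.0/1 -> H3 at depth 1
  Q 161.174.0.179: descend 1010000110101110 ; hops seen [H0,H3,H2] ; pick H2
  Q 161.174.0.181: descend 1010000110101110 ; hops seen [H0,H3,H2] ; pick H2
  add 247.252.79.48/28 -> H3 at depth 28
  Q 153.104.131.162: descend 1001100101101000100000111010 ; hops seen [H0,H3,H5] ; pick H5
  add 161.174.0.0/16 -> H0 at depth 16
  add 247.252.64.0/20 -> H3 at depth 20
  Q 247.252.79.54: descend 1111011111111100010011110011 ; hops seen [H0,H3,H3,H3] ; pick H3
  add 128.0.0.0/1 -> H4 at depth 1
  Q 247.252.64.0: descend 11110111111111000100 ; hops seen [H0,H4,H3] ; pick H3
  add 153.104.0.0/16 -> H0 at depth 16
  Q 247.252.79.49: descend 1111011111111100010011110011 ; hops seen [H0,H4,H3,H3] ; pick H3
  add 153.104.128.0/20 -> H4 at depth 20

== LOOKUPS ==
["H5","H2","H2","H5","H3","H3","H3"]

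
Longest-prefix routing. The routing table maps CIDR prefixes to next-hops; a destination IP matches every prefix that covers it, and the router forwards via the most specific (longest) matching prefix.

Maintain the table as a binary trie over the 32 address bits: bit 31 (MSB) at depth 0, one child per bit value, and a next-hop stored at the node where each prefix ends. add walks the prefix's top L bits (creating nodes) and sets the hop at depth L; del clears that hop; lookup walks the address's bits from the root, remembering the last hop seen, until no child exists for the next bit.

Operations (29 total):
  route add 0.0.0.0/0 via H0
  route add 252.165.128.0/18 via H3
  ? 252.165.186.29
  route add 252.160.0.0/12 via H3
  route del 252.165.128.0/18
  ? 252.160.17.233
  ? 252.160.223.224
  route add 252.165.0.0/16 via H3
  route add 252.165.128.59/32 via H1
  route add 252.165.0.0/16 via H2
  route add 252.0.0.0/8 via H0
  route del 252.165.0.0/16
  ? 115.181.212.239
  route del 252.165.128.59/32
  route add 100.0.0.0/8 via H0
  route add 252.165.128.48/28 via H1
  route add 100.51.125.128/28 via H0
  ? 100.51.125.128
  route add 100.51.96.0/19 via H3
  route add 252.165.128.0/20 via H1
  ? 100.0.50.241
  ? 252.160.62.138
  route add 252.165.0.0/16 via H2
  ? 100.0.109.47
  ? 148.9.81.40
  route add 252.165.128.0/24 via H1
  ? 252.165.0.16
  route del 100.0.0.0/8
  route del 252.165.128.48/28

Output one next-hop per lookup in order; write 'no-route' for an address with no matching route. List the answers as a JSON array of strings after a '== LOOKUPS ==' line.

Trace:
  + 0.0.0.0/0 (H0) depth=0
  + 252.165.128.0/18 (H3) depth=18
  ? 252.165.186.29  path d0:H0→d1:-→d2:-→d3:-→d4:-→d5:-→d6:-→d7:-→d8:-→d9:-→d10:-→d11:-→d12:-→d13:-→d14:-→d15:-→d16:-→d17:-→d18:H3  best=H3
  + 252.160.0.0/12 (H3) depth=12
  del 252.165.128.0/18 (clear depth 18)
  ? 252.160.17.233  path d0:H0→d1:-→d2:-→d3:-→d4:-→d5:-→d6:-→d7:-→d8:-→d9:-→d10:-→d11:-→d12:H3→d13:-  best=H3
  ? 252.160.223.224  path d0:H0→d1:-→d2:-→d3:-→d4:-→d5:-→d6:-→d7:-→d8:-→d9:-→d10:-→d11:-→d12:H3→d13:-  best=H3
  + 252.165.0.0/16 (H3) depth=16
  + 252.165.128.59/32 (H1) depth=32
  + 252.165.0.0/16 (H2) depth=16
  + 252.0.0.0/8 (H0) depth=8
  del 252.165.0.0/16 (clear depth 16)
  ? 115.181.212.239  path d0:H0  best=H0
  del 252.165.128.59/32 (clear depth 32)
  + 100.0.0.0/8 (H0) depth=8
  + 252.165.128.48/28 (H1) depth=28
  + 100.51.125.128/28 (H0) depth=28
  ? 100.51.125.128  path d0:H0→d1:-→d2:-→d3:-→d4:-→d5:-→d6:-→d7:-→d8:H0→d9:-→d10:-→d11:-→d12:-→d13:-→d14:-→d15:-→d16:-→d17:-→d18:-→d19:-→d20:-→d21:-→d22:-→d23:-→d24:-→d25:-→d26:-→d27:-→d28:H0  best=H0
  + 100.51.96.0/19 (H3) depth=19
  + 252.165.128.0/20 (H1) depth=20
  ? 100.0.50.241  path d0:H0→d1:-→d2:-→d3:-→d4:-→d5:-→d6:-→d7:-→d8:H0→d9:-→d10:-  best=H0
  ? 252.160.62.138  path d0:H0→d1:-→d2:-→d3:-→d4:-→d5:-→d6:-→d7:-→d8:H0→d9:-→d10:-→d11:-→d12:H3→d13:-  best=H3
  + 252.165.0.0/16 (H2) depth=16
  ? 100.0.109.47  path d0:H0→d1:-→d2:-→d3:-→d4:-→d5:-→d6:-→d7:-→d8:H0→d9:-→d10:-  best=H0
  ? 148.9.81.40  path d0:H0→d1:-  best=H0
  + 252.165.128.0/24 (H1) depth=24
  ? 252.165.0.16  path d0:H0→d1:-→d2:-→d3:-→d4:-→d5:-→d6:-→d7:-→d8:H0→d9:-→d10:-→d11:-→d12:H3→d13:-→d14:-→d15:-→d16:H2  best=H2
  del 100.0.0.0/8 (clear depth 8)
  del 252.165.128.48/28 (clear depth 28)

== LOOKUPS ==
["H3","H3","H3","H0","H0","H0","H3","H0","H0","H2"]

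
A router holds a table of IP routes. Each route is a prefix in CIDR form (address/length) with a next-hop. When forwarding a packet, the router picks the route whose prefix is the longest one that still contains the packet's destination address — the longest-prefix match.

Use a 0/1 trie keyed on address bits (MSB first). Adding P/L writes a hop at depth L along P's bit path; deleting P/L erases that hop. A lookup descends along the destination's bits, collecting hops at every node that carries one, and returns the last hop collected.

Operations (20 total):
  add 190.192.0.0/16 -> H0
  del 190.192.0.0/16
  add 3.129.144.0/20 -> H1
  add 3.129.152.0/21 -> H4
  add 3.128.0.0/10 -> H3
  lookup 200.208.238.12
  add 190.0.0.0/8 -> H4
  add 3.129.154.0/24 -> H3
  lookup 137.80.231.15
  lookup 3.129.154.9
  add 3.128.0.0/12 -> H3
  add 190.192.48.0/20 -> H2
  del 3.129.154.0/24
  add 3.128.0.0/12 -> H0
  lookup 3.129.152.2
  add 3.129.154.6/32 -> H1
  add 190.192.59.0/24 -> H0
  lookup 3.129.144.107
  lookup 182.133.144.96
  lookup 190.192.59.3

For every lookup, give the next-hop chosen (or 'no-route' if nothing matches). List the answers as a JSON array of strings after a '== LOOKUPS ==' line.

Trace:
  + 190.192.0.0/16 (H0) depth=16
  - 190.192.0.0/16 clear@16
  + 3.129.144.0/20 (H1) depth=20
  + 3.129.152.0/21 (H4) depth=21
  + 3.128.0.0/10 (H3) depth=10
  ? 200.208.238.12  path d0:-→d1:-  best=no-route
  + 190.0.0.0/8 (H4) depth=8
  + 3.129.154.0/24 (H3) depth=24
  ? 137.80.231.15  path d0:-→d1:-→d2:-  best=no-route
  ? 3.129.154.9  path d0:-→d1:-→d2:-→d3:-→d4:-→d5:-→d6:-→d7:-→d8:-→d9:-→d10:H3→d11:-→d12:-→d13:-→d14:-→d15:-→d16:-→d17:-→d18:-→d19:-→d20:H1→d21:H4→d22:-→d23:-→d24:H3  best=H3
  + 3.128.0.0/12 (H3) depth=12
  + 190.192.48.0/20 (H2) depth=20
  - 3.129.154.0/24 clear@24
  + 3.128.0.0/12 (H0) depth=12
  ? 3.129.152.2  path d0:-→d1:-→d2:-→d3:-→d4:-→d5:-→d6:-→d7:-→d8:-→d9:-→d10:H3→d11:-→d12:H0→d13:-→d14:-→d15:-→d16:-→d17:-→d18:-→d19:-→d20:H1→d21:H4→d22:-  best=H4
  + 3.129.154.6/32 (H1) depth=32
  + 190.192.59.0/24 (H0) depth=24
  ? 3.129.144.107  path d0:-→d1:-→d2:-→d3:-→d4:-→d5:-→d6:-→d7:-→d8:-→d9:-→d10:H3→d11:-→d12:H0→d13:-→d14:-→d15:-→d16:-→d17:-→d18:-→d19:-→d20:H1  best=H1
  ? 182.133.144.96  path d0:-→d1:-→d2:-→d3:-→d4:-  best=no-route
  ? 190.192.59.3  path d0:-→d1:-→d2:-→d3:-→d4:-→d5:-→d6:-→d7:-→d8:H4→d9:-→d10:-→d11:-→d12:-→d13:-→d14:-→d15:-→d16:-→d17:-→d18:-→d19:-→d20:H2→d21:-→d22:-→d23:-→d24:H0  best=H0

== LOOKUPS ==
["no-route","no-route","H3","H4","H1","no-route","H0"]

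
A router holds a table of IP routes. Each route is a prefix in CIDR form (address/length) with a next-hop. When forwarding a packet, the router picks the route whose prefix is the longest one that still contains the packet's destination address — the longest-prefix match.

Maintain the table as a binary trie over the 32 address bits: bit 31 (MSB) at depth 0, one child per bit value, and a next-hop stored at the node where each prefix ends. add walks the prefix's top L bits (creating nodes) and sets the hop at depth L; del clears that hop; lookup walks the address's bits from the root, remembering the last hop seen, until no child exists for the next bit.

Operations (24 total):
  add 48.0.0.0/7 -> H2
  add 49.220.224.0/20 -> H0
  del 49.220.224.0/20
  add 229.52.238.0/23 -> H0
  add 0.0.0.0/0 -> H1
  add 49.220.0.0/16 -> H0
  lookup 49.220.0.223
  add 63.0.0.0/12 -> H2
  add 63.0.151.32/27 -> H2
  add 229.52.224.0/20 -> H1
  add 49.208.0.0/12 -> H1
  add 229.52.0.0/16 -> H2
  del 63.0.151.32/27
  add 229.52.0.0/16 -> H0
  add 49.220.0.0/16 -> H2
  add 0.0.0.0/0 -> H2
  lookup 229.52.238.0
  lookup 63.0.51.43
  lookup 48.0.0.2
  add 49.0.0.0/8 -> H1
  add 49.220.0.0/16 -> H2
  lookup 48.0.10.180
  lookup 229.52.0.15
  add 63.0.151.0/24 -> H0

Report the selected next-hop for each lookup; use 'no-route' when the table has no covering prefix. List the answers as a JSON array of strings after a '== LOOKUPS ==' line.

Trace:
  add 48.0.0.0/7 -> H2 at depth 7
  add 49.220.224.0/20 -> H0 at depth 20
  del 49.220.224.0/20 (clear depth 20)
  add 229.52.238.0/23 -> H0 at depth 23
  add 0.0.0.0/0 -> H1 at depth 0
  add 49.220.0.0/16 -> H0 at depth 16
  lookup 49.220.0.223: bits 0011000111011100 walk d0:H1→d1:-→d2:-→d3:-→d4:-→d5:-→d6:-→d7:H2→d8:-→d9:-→d10:-→d11:-→d12:-→d13:-→d14:-→d15:-→d16:H0 -> H0
  add 63.0.0.0/12 -> H2 at depth 12
  add 63.0.151.32/27 -> H2 at depth 27
  add 229.52.224.0/20 -> H1 at depth 20
  add 49.208.0.0/12 -> H1 at depth 12
  add 229.52.0.0/16 -> H2 at depth 16
  del 63.0.151.32/27 (clear depth 27)
  add 229.52.0.0/16 -> H0 at depth 16
  add 49.220.0.0/16 -> H2 at depth 16
  add 0.0.0.0/0 -> H2 at depth 0
  lookup 229.52.238.0: bits 11100101001101001110111 walk d0:H2→d1:-→d2:-→d3:-→d4:-→d5:-→d6:-→d7:-→d8:-→d9:-→d10:-→d11:-→d12:-→d13:-→d14:-→d15:-→d16:H0→d17:-→d18:-→d19:-→d20:H1→d21:-→d22:-→d23:H0 -> H0
  lookup 63.0.51.43: bits 0011111100000000 walk d0:H2→d1:-→d2:-→d3:-→d4:-→d5:-→d6:-→d7:-→d8:-→d9:-→d10:-→d11:-→d12:H2→d13:-→d14:-→d15:-→d16:- -> H2
  lookup 48.0.0.2: bits 0011000 walk d0:H2→d1:-→d2:-→d3:-→d4:-→d5:-→d6:-→d7:H2 -> H2
  add 49.0.0.0/8 -> H1 at depth 8
  add 49.220.0.0/16 -> H2 at depth 16
  lookup 48.0.10.180: bits 0011000 walk d0:H2→d1:-→d2:-→d3:-→d4:-→d5:-→d6:-→d7:H2 -> H2
  lookup 229.52.0.15: bits 1110010100110100 walk d0:H2→d1:-→d2:-→d3:-→d4:-→d5:-→d6:-→d7:-→d8:-→d9:-→d10:-→d11:-→d12:-→d13:-→d14:-→d15:-→d16:H0 -> H0
  add 63.0.151.0/24 -> H0 at depth 24

== LOOKUPS ==
["H0","H0","H2","H2","H2","H0"]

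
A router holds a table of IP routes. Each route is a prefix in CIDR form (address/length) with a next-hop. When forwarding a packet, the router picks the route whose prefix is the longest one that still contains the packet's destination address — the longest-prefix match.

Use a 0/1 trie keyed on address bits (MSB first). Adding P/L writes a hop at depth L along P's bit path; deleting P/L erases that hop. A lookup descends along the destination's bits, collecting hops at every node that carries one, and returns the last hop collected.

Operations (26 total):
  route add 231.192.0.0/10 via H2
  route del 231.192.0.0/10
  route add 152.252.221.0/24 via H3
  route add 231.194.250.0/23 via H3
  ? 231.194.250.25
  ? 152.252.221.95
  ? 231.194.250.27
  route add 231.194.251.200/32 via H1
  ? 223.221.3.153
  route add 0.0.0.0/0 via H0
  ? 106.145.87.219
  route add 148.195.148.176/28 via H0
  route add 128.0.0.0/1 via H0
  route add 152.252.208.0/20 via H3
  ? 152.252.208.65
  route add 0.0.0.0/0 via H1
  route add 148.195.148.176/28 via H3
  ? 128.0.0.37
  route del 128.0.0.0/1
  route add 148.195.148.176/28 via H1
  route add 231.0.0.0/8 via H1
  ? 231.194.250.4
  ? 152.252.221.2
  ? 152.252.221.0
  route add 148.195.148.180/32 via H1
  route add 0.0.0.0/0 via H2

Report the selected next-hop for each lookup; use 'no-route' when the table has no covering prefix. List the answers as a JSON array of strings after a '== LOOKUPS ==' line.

Trace:
  add 231.192.0.0/10 -> H2 at depth 10
  del 231.192.0.0/10 (clear depth 10)
  add 152.252.221.0/24 -> H3 at depth 24
  add 231.194.250.0/23 -> H3 at depth 23
  ? 231.194.250.25  path d0:-→d1:-→d2:-→d3:-→d4:-→d5:-→d6:-→d7:-→d8:-→d9:-→d10:-→d11:-→d12:-→d13:-→d14:-→d15:-→d16:-→d17:-→d18:-→d19:-→d20:-→d21:-→d22:-→d23:H3  best=H3
  ? 152.252.221.95  path d0:-→d1:-→d2:-→d3:-→d4:-→d5:-→d6:-→d7:-→d8:-→d9:-→d10:-→d11:-→d12:-→d13:-→d14:-→d15:-→d16:-→d17:-→d18:-→d19:-→d20:-→d21:-→d22:-→d23:-→d24:H3  best=H3
  ? 231.194.250.27  path d0:-→d1:-→d2:-→d3:-→d4:-→d5:-→d6:-→d7:-→d8:-→d9:-→d10:-→d11:-→d12:-→d13:-→d14:-→d15:-→d16:-→d17:-→d18:-→d19:-→d20:-→d21:-→d22:-→d23:H3  best=H3
  add 231.194.251.200/32 -> H1 at depth 32
  ? 223.221.3.153  path d0:-→d1:-→d2:-  best=no-route
  add 0.0.0.0/0 -> H0 at depth 0
  ? 106.145.87.219  path d0:H0  best=H0
  add 148.195.148.176/28 -> H0 at depth 28
  add 128.0.0.0/1 -> H0 at depth 1
  add 152.252.208.0/20 -> H3 at depth 20
  ? 152.252.208.65  path d0:H0→d1:H0→d2:-→d3:-→d4:-→d5:-→d6:-→d7:-→d8:-→d9:-→d10:-→d11:-→d12:-→d13:-→d14:-→d15:-→d16:-→d17:-→d18:-→d19:-→d20:H3  best=H3
  add 0.0.0.0/0 -> H1 at depth 0
  add 148.195.148.176/28 -> H3 at depth 28
  ? 128.0.0.37  path d0:H1→d1:H0→d2:-→d3:-  best=H0
  del 128.0.0.0/1 (clear depth 1)
  add 148.195.148.176/28 -> H1 at depth 28
  add 231.0.0.0/8 -> H1 at depth 8
  ? 231.194.250.4  path d0:H1→d1:-→d2:-→d3:-→d4:-→d5:-→d6:-→d7:-→d8:H1→d9:-→d10:-→d11:-→d12:-→d13:-→d14:-→d15:-→d16:-→d17:-→d18:-→d19:-→d20:-→d21:-→d22:-→d23:H3  best=H3
  ? 152.252.221.2  path d0:H1→d1:-→d2:-→d3:-→d4:-→d5:-→d6:-→d7:-→d8:-→d9:-→d10:-→d11:-→d12:-→d13:-→d14:-→d15:-→d16:-→d17:-→d18:-→d19:-→d20:H3→d21:-→d22:-→d23:-→d24:H3  best=H3
  ? 152.252.221.0  path d0:H1→d1:-→d2:-→d3:-→d4:-→d5:-→d6:-→d7:-→d8:-→d9:-→d10:-→d11:-→d12:-→d13:-→d14:-→d15:-→d16:-→d17:-→d18:-→d19:-→d20:H3→d21:-→d22:-→d23:-→d24:H3  best=H3
  add 148.195.148.180/32 -> H1 at depth 32
  add 0.0.0.0/0 -> H2 at depth 0

== LOOKUPS ==
["H3","H3","H3","no-route","H0","H3","H0","H3","H3","H3"]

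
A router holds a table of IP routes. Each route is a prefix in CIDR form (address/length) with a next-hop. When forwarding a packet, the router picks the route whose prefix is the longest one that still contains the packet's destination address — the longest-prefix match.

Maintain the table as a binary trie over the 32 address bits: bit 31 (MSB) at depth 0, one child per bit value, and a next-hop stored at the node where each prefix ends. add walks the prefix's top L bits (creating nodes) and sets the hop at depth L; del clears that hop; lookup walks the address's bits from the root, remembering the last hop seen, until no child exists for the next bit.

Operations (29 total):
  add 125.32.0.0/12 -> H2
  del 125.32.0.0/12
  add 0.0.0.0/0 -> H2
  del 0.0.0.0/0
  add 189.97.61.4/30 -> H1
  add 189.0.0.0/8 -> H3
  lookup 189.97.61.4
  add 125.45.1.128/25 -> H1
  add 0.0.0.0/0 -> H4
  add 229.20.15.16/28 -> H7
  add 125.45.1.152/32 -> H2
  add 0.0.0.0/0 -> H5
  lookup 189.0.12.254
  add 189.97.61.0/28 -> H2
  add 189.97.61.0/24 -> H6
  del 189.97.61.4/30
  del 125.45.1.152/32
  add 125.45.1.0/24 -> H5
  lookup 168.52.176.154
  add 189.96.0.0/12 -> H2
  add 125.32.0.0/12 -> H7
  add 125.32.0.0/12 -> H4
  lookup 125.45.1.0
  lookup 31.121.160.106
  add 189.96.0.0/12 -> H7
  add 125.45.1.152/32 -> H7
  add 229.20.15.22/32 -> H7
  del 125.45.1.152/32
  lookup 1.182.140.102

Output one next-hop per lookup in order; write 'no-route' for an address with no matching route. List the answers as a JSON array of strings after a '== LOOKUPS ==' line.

Trace:
  add 125.32.0.0/12 -> H2 at depth 12
  - 125.32.0.0/12 clear@12
  add 0.0.0.0/0 -> H2 at depth 0
  - 0.0.0.0/0 clear@0
  add 189.97.61.4/30 -> H1 at depth 30
  add 189.0.0.0/8 -> H3 at depth 8
  lookup 189.97.61.4: bits 101111010110000100111101000001 walk d0:-→d1:-→d2:-→d3:-→d4:-→d5:-→d6:-→d7:-→d8:H3→d9:-→d10:-→d11:-→d12:-→d13:-→d14:-→d15:-→d16:-→d17:-→d18:-→d19:-→d20:-→d21:-→d22:-→d23:-→d24:-→d25:-→d26:-→d27:-→d28:-→d29:-→d30:H1 -> H1
  add 125.45.1.128/25 -> H1 at depth 25
  add 0.0.0.0/0 -> H4 at depth 0
  add 229.20.15.16/28 -> H7 at depth 28
  add 125.45.1.152/32 -> H2 at depth 32
  add 0.0.0.0/0 -> H5 at depth 0
  lookup 189.0.12.254: bits 101111010 walk d0:H5→d1:-→d2:-→d3:-→d4:-→d5:-→d6:-→d7:-→d8:H3→d9:- -> H3
  add 189.97.61.0/28 -> H2 at depth 28
  add 189.97.61.0/24 -> H6 at depth 24
  - 189.97.61.4/30 clear@30
  - 125.45.1.152/32 clear@32
  add 125.45.1.0/24 -> H5 at depth 24
  lookup 168.52.176.154: bits 101 walk d0:H5→d1:-→d2:-→d3:- -> H5
  add 189.96.0.0/12 -> H2 at depth 12
  add 125.32.0.0/12 -> H7 at depth 12
  add 125.32.0.0/12 -> H4 at depth 12
  lookup 125.45.1.0: bits 011111010010110100000001 walk d0:H5→d1:-→d2:-→d3:-→d4:-→d5:-→d6:-→d7:-→d8:-→d9:-→d10:-→d11:-→d12:H4→d13:-→d14:-→d15:-→d16:-→d17:-→d18:-→d19:-→d20:-→d21:-→d22:-→d23:-→d24:H5 -> H5
  lookup 31.121.160.106: bits 0 walk d0:H5→d1:- -> H5
  add 189.96.0.0/12 -> H7 at depth 12
  add 125.45.1.152/32 -> H7 at depth 32
  add 229.20.15.22/32 -> H7 at depth 32
  - 125.45.1.152/32 clear@32
  lookup 1.182.140.102: bits 0 walk d0:H5→d1:- -> H5

== LOOKUPS ==
["H1","H3","H5","H5","H5","H5"]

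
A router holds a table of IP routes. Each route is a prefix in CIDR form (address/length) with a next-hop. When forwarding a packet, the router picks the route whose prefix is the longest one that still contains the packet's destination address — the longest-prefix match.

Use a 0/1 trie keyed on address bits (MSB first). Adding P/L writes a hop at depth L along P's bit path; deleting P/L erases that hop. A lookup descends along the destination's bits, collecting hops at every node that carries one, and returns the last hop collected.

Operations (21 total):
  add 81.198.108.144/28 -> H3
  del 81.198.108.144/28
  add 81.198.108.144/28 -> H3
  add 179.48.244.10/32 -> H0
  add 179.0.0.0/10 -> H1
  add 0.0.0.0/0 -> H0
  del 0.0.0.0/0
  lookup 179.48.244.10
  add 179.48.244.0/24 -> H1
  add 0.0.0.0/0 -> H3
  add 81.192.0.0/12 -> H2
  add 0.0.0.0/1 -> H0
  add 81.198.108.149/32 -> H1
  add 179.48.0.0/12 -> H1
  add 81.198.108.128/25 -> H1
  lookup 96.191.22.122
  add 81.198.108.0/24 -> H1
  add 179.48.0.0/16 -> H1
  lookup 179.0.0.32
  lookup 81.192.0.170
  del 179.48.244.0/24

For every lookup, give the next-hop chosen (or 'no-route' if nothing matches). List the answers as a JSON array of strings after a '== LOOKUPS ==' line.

Apply in order:
  + 81.198.108.144/28 (H3) depth=28
  del 81.198.108.144/28 (clear depth 28)
  + 81.198.108.144/28 (H3) depth=28
  + 179.48.244.10/32 (H0) depth=32
  + 179.0.0.0/10 (H1) depth=10
  + 0.0.0.0/0 (H0) depth=0
  del 0.0.0.0/0 (clear depth 0)
  Q 179.48.244.10: descend 10110011001100001111010000001010 ; hops seen [H1,H0] ; pick H0
  + 179.48.244.0/24 (H1) depth=24
  + 0.0.0.0/0 (H3) depth=0
  + 81.192.0.0/12 (H2) depth=12
  + 0.0.0.0/1 (H0) depth=1
  + 81.198.108.149/32 (H1) depth=32
  + 179.48.0.0/12 (H1) depth=12
  + 81.198.108.128/25 (H1) depth=25
  Q 96.191.22.122: descend 01 ; hops seen [H3,H0] ; pick H0
  + 81.198.108.0/24 (H1) depth=24
  + 179.48.0.0/16 (H1) depth=16
  Q 179.0.0.32: descend 1011001100 ; hops seen [H3,H1] ; pick H1
  Q 81.192.0.170: descend 0101000111000 ; hops seen [H3,H0,H2] ; pick H2
  del 179.48.244.0/24 (clear depth 24)

== LOOKUPS ==
["H0","H0","H1","H2"]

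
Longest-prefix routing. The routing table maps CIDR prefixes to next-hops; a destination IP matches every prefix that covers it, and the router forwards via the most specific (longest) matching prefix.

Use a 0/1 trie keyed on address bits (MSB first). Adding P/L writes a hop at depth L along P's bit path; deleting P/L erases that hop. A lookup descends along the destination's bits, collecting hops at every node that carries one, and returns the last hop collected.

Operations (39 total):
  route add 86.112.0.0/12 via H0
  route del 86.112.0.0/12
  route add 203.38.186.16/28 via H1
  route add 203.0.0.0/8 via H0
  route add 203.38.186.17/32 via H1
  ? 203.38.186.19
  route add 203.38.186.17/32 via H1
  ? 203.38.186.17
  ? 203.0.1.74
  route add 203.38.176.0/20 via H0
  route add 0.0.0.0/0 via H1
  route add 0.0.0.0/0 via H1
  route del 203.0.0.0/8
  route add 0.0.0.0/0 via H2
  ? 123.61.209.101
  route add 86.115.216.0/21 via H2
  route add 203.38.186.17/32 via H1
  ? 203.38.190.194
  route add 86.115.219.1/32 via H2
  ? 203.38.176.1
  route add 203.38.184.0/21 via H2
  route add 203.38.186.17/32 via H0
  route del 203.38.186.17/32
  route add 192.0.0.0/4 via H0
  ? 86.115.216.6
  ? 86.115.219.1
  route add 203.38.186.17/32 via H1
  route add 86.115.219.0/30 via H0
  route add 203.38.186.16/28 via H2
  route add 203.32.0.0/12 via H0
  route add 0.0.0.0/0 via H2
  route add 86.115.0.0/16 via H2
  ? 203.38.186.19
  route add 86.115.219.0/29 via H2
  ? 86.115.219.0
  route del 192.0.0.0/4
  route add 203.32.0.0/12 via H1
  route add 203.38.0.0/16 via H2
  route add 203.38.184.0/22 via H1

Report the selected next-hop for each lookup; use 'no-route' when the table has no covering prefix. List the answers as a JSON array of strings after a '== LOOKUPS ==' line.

Apply in order:
  add 86.112.0.0/12 -> H0 at depth 12
  del 86.112.0.0/12 (clear depth 12)
  add 203.38.186.16/28 -> H1 at depth 28
  add 203.0.0.0/8 -> H0 at depth 8
  add 203.38.186.17/32 -> H1 at depth 32
  Q 203.38.186.19: descend 110010110010011010111010000100 ; hops seen [H0,H1] ; pick H1
  add 203.38.186.17/32 -> H1 at depth 32
  Q 203.38.186.17: descend 11001011001001101011101000010001 ; hops seen [H0,H1,H1] ; pick H1
  Q 203.0.1.74: descend 1100101100 ; hops seen [H0] ; pick H0
  add 203.38.176.0/20 -> H0 at depth 20
  add 0.0.0.0/0 -> H1 at depth 0
  add 0.0.0.0/0 -> H1 at depth 0
  del 203.0.0.0/8 (clear depth 8)
  add 0.0.0.0/0 -> H2 at depth 0
  Q 123.61.209.101: descend 01 ; hops seen [H2] ; pick H2
  add 86.115.216.0/21 -> H2 at depth 21
  add 203.38.186.17/32 -> H1 at depth 32
  Q 203.38.190.194: descend 110010110010011010111 ; hops seen [H2,H0] ; pick H0
  add 86.115.219.1/32 -> H2 at depth 32
  Q 203.38.176.1: descend 11001011001001101011 ; hops seen [H2,H0] ; pick H0
  add 203.38.184.0/21 -> H2 at depth 21
  add 203.38.186.17/32 -> H0 at depth 32
  del 203.38.186.17/32 (clear depth 32)
  add 192.0.0.0/4 -> H0 at depth 4
  Q 86.115.216.6: descend 0101011001110011110110 ; hops seen [H2,H2] ; pick H2
  Q 86.115.219.1: descend 01010110011100111101101100000001 ; hops seen [H2,H2,H2] ; pick H2
  add 203.38.186.17/32 -> H1 at depth 32
  add 86.115.219.0/30 -> H0 at depth 30
  add 203.38.186.16/28 -> H2 at depth 28
  add 203.32.0.0/12 -> H0 at depth 12
  add 0.0.0.0/0 -> H2 at depth 0
  add 86.115.0.0/16 -> H2 at depth 16
  Q 203.38.186.19: descend 110010110010011010111010000100 ; hops seen [H2,H0,H0,H0,H2,H2] ; pick H2
  add 86.115.219.0/29 -> H2 at depth 29
  Q 86.115.219.0: descend 0101011001110011110110110000000 ; hops seen [H2,H2,H2,H2,H0] ; pick H0
  del 192.0.0.0/4 (clear depth 4)
  add 203.32.0.0/12 -> H1 at depth 12
  add 203.38.0.0/16 -> H2 at depth 16
  add 203.38.184.0/22 -> H1 at depth 22

== LOOKUPS ==
["H1","H1","H0","H2","H0","H0","H2","H2","H2","H0"]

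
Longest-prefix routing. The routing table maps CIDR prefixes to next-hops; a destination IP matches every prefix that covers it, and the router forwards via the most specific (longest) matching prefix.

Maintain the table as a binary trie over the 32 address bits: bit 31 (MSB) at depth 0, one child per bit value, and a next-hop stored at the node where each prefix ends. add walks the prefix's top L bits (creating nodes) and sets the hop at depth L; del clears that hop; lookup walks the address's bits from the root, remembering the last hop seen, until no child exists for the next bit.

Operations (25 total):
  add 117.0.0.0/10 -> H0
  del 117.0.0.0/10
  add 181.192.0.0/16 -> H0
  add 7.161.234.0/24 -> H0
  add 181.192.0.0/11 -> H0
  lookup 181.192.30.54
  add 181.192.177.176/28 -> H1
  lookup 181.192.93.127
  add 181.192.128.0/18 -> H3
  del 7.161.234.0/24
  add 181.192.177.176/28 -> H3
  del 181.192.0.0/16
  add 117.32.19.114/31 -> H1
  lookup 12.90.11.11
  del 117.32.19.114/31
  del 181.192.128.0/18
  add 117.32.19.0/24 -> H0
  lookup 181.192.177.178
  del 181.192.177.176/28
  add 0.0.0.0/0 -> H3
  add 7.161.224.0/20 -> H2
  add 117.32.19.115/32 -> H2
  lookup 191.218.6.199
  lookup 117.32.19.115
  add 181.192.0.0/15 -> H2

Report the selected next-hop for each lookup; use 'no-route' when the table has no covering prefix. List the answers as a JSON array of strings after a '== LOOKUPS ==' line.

Process each operation:
  + 117.0.0.0/10 (H0) depth=10
  - 117.0.0.0/10 clear@10
  + 181.192.0.0/16 (H0) depth=16
  + 7.161.234.0/24 (H0) depth=24
  + 181.192.0.0/11 (H0) depth=11
  Q 181.192.30.54: descend 1011010111000000 ; hops seen [H0,H0] ; pick H0
  + 181.192.177.176/28 (H1) depth=28
  Q 181.192.93.127: descend 1011010111000000 ; hops seen [H0,H0] ; pick H0
  + 181.192.128.0/18 (H3) depth=18
  - 7.161.234.0/24 clear@24
  + 181.192.177.176/28 (H3) depth=28
  - 181.192.0.0/16 clear@16
  + 117.32.19.114/31 (H1) depth=31
  Q 12.90.11.11: descend 0000 ; hops seen [∅] ; pick no-route
  - 117.32.19.114/31 clear@31
  - 181.192.128.0/18 clear@18
  + 117.32.19.0/24 (H0) depth=24
  Q 181.192.177.178: descend 1011010111000000101100011011 ; hops seen [H0,H3] ; pick H3
  - 181.192.177.176/28 clear@28
  + 0.0.0.0/0 (H3) depth=0
  + 7.161.224.0/20 (H2) depth=20
  + 117.32.19.115/32 (H2) depth=32
  Q 191.218.6.199: descend 1011 ; hops seen [H3] ; pick H3
  Q 117.32.19.115: descend 01110101001000000001001101110011 ; hops seen [H3,H0,H2] ; pick H2
  + 181.192.0.0/15 (H2) depth=15

== LOOKUPS ==
["H0","H0","no-route","H3","H3","H2"]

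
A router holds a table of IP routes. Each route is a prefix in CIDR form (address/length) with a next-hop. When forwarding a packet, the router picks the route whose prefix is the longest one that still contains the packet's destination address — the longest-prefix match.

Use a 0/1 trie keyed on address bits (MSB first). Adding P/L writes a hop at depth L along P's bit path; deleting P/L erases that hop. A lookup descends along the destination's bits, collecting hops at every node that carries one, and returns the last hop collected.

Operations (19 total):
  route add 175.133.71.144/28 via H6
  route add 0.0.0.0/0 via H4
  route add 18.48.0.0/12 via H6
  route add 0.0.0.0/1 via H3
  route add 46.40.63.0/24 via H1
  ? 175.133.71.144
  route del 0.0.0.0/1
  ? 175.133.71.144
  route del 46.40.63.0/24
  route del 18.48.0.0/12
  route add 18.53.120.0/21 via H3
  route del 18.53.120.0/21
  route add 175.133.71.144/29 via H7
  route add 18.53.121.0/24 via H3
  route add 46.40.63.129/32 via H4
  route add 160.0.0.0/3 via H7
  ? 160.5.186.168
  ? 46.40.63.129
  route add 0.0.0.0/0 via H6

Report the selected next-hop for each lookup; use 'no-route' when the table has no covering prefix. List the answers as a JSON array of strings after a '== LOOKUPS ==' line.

Trace:
  add 175.133.71.144/28 -> H6 at depth 28
  add 0.0.0.0/0 -> H4 at depth 0
  add 18.48.0.0/12 -> H6 at depth 12
  add 0.0.0.0/1 -> H3 at depth 1
  add 46.40.63.0/24 -> H1 at depth 24
  lookup 175.133.71.144: bits 1010111110000101010001111001 walk d0:H4→d1:-→d2:-→d3:-→d4:-→d5:-→d6:-→d7:-→d8:-→d9:-→d10:-→d11:-→d12:-→d13:-→d14:-→d15:-→d16:-→d17:-→d18:-→d19:-→d20:-→d21:-→d22:-→d23:-→d24:-→d25:-→d26:-→d27:-→d28:H6 -> H6
  - 0.0.0.0/1 clear@1
  lookup 175.133.71.144: bits 1010111110000101010001111001 walk d0:H4→d1:-→d2:-→d3:-→d4:-→d5:-→d6:-→d7:-→d8:-→d9:-→d10:-→d11:-→d12:-→d13:-→d14:-→d15:-→d16:-→d17:-→d18:-→d19:-→d20:-→d21:-→d22:-→d23:-→d24:-→d25:-→d26:-→d27:-→d28:H6 -> H6
  - 46.40.63.0/24 clear@24
  - 18.48.0.0/12 clear@12
  add 18.53.120.0/21 -> H3 at depth 21
  - 18.53.120.0/21 clear@21
  add 175.133.71.144/29 -> H7 at depth 29
  add 18.53.121.0/24 -> H3 at depth 24
  add 46.40.63.129/32 -> H4 at depth 32
  add 160.0.0.0/3 -> H7 at depth 3
  lookup 160.5.186.168: bits 1010 walk d0:H4→d1:-→d2:-→d3:H7→d4:- -> H7
  lookup 46.40.63.129: bits 00101110001010000011111110000001 walk d0:H4→d1:-→d2:-→d3:-→d4:-→d5:-→d6:-→d7:-→d8:-→d9:-→d10:-→d11:-→d12:-→d13:-→d14:-→d15:-→d16:-→d17:-→d18:-→d19:-→d20:-→d21:-→d22:-→d23:-→d24:-→d25:-→d26:-→d27:-→d28:-→d29:-→d30:-→d31:-→d32:H4 -> H4
  add 0.0.0.0/0 -> H6 at depth 0

== LOOKUPS ==
["H6","H6","H7","H4"]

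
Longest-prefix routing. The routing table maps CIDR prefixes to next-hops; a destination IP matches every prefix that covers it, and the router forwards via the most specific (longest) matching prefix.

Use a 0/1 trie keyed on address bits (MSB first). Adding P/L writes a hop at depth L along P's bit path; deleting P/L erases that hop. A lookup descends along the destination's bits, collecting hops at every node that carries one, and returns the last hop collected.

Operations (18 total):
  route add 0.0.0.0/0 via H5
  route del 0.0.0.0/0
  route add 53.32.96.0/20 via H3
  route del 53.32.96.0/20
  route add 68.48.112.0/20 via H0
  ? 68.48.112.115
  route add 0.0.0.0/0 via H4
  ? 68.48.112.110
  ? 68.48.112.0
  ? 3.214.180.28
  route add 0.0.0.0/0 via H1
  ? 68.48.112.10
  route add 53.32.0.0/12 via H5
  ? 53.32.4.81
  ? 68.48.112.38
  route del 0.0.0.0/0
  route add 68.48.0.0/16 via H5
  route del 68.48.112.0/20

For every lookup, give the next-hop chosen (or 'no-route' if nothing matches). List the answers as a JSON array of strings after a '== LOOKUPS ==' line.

Trace:
  + 0.0.0.0/0 (H5) depth=0
  - 0.0.0.0/0 clear@0
  + 53.32.96.0/20 (H3) depth=20
  - 53.32.96.0/20 clear@20
  + 68.48.112.0/20 (H0) depth=20
  Q 68.48.112.115: descend 01000100001100000111 ; hops seen [H0] ; pick H0
  + 0.0.0.0/0 (H4) depth=0
  Q 68.48.112.110: descend 01000100001100000111 ; hops seen [H4,H0] ; pick H0
  Q 68.48.112.0: descend 01000100001100000111 ; hops seen [H4,H0] ; pick H0
  Q 3.214.180.28: descend 00 ; hops seen [H4] ; pick H4
  + 0.0.0.0/0 (H1) depth=0
  Q 68.48.112.10: descend 01000100001100000111 ; hops seen [H1,H0] ; pick H0
  + 53.32.0.0/12 (H5) depth=12
  Q 53.32.4.81: descend 00110101001000000 ; hops seen [H1,H5] ; pick H5
  Q 68.48.112.38: descend 01000100001100000111 ; hops seen [H1,H0] ; pick H0
  - 0.0.0.0/0 clear@0
  + 68.48.0.0/16 (H5) depth=16
  - 68.48.112.0/20 clear@20

== LOOKUPS ==
["H0","H0","H0","H4","H0","H5","H0"]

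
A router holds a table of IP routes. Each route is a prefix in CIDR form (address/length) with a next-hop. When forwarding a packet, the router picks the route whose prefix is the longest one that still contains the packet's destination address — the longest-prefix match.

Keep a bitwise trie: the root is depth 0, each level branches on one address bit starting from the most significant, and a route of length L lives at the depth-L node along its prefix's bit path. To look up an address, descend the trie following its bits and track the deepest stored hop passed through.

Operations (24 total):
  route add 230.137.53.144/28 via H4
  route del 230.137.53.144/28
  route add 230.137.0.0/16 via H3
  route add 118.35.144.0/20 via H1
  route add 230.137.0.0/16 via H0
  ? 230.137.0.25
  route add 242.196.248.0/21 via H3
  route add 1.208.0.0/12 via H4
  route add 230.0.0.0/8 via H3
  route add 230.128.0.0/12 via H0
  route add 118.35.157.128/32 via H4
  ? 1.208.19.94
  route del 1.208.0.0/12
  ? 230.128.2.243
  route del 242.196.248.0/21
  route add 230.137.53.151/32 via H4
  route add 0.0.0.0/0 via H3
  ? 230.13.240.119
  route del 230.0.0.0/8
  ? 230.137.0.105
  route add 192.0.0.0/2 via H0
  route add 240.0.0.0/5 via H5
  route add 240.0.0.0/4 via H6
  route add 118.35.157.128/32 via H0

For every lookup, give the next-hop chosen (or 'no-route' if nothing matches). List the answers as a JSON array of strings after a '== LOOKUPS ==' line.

Process each operation:
  + 230.137.53.144/28 (H4) depth=28
  - 230.137.53.144/28 clear@28
  + 230.137.0.0/16 (H3) depth=16
  + 118.35.144.0/20 (H1) depth=20
  + 230.137.0.0/16 (H0) depth=16
  lookup 230.137.0.25: bits 111001101000100100 walk d0:-→d1:-→d2:-→d3:-→d4:-→d5:-→d6:-→d7:-→d8:-→d9:-→d10:-→d11:-→d12:-→d13:-→d14:-→d15:-→d16:H0→d17:-→d18:- -> H0
  + 242.196.248.0/21 (H3) depth=21
  + 1.208.0.0/12 (H4) depth=12
  + 230.0.0.0/8 (H3) depth=8
  + 230.128.0.0/12 (H0) depth=12
  + 118.35.157.128/32 (H4) depth=32
  lookup 1.208.19.94: bits 000000011101 walk d0:-→d1:-→d2:-→d3:-→d4:-→d5:-→d6:-→d7:-→d8:-→d9:-→d10:-→d11:-→d12:H4 -> H4
  - 1.208.0.0/12 clear@12
  lookup 230.128.2.243: bits 111001101000 walk d0:-→d1:-→d2:-→d3:-→d4:-→d5:-→d6:-→d7:-→d8:H3→d9:-→d10:-→d11:-→d12:H0 -> H0
  - 242.196.248.0/21 clear@21
  + 230.137.53.151/32 (H4) depth=32
  + 0.0.0.0/0 (H3) depth=0
  lookup 230.13.240.119: bits 11100110 walk d0:H3→d1:-→d2:-→d3:-→d4:-→d5:-→d6:-→d7:-→d8:H3 -> H3
  - 230.0.0.0/8 clear@8
  lookup 230.137.0.105: bits 111001101000100100 walk d0:H3→d1:-→d2:-→d3:-→d4:-→d5:-→d6:-→d7:-→d8:-→d9:-→d10:-→d11:-→d12:H0→d13:-→d14:-→d15:-→d16:H0→d17:-→d18:- -> H0
  + 192.0.0.0/2 (H0) depth=2
  + 240.0.0.0/5 (H5) depth=5
  + 240.0.0.0/4 (H6) depth=4
  + 118.35.157.128/32 (H0) depth=32

== LOOKUPS ==
["H0","H4","H0","H3","H0"]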